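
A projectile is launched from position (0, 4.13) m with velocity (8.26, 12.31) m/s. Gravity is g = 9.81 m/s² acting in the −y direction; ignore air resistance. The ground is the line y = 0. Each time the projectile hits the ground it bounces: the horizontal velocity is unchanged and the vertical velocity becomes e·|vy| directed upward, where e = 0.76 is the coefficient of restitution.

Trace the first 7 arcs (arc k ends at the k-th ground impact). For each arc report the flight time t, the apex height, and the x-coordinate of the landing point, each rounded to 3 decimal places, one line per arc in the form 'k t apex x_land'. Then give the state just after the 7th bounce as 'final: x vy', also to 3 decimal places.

1 2.809 11.854 23.206
2 2.363 6.847 42.723
3 1.796 3.955 57.557
4 1.365 2.284 68.830
5 1.037 1.319 77.398
6 0.788 0.762 83.909
7 0.599 0.440 88.858
final: 88.858 2.233

Arc 1: start y=4.130, vy=12.310 → t=2.809, apex=11.854, x_land=23.206, impact vy=-15.250
  bounce: vy ← 0.76·15.250 = 11.590
Arc 2: start y=0.000, vy=11.590 → t=2.363, apex=6.847, x_land=42.723, impact vy=-11.590
  bounce: vy ← 0.76·11.590 = 8.808
Arc 3: start y=0.000, vy=8.808 → t=1.796, apex=3.955, x_land=57.557, impact vy=-8.808
  bounce: vy ← 0.76·8.808 = 6.694
Arc 4: start y=0.000, vy=6.694 → t=1.365, apex=2.284, x_land=68.830, impact vy=-6.694
  bounce: vy ← 0.76·6.694 = 5.088
Arc 5: start y=0.000, vy=5.088 → t=1.037, apex=1.319, x_land=77.398, impact vy=-5.088
  bounce: vy ← 0.76·5.088 = 3.867
Arc 6: start y=0.000, vy=3.867 → t=0.788, apex=0.762, x_land=83.909, impact vy=-3.867
  bounce: vy ← 0.76·3.867 = 2.939
Arc 7: start y=0.000, vy=2.939 → t=0.599, apex=0.440, x_land=88.858, impact vy=-2.939
  bounce: vy ← 0.76·2.939 = 2.233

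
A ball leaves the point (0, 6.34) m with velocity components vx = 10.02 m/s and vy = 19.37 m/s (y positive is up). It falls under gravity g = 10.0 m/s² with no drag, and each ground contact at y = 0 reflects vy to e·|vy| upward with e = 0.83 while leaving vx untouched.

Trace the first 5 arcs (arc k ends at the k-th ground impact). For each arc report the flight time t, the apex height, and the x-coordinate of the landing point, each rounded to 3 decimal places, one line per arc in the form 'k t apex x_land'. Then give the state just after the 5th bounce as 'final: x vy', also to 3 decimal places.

1 4.178 25.100 41.859
2 3.719 17.291 79.126
3 3.087 11.912 110.058
4 2.562 8.206 135.731
5 2.127 5.653 157.040
final: 157.040 8.826

Arc 1: start y=6.340, vy=19.370 → t=4.178, apex=25.100, x_land=41.859, impact vy=-22.405
  bounce: vy ← 0.83·22.405 = 18.596
Arc 2: start y=0.000, vy=18.596 → t=3.719, apex=17.291, x_land=79.126, impact vy=-18.596
  bounce: vy ← 0.83·18.596 = 15.435
Arc 3: start y=0.000, vy=15.435 → t=3.087, apex=11.912, x_land=110.058, impact vy=-15.435
  bounce: vy ← 0.83·15.435 = 12.811
Arc 4: start y=0.000, vy=12.811 → t=2.562, apex=8.206, x_land=135.731, impact vy=-12.811
  bounce: vy ← 0.83·12.811 = 10.633
Arc 5: start y=0.000, vy=10.633 → t=2.127, apex=5.653, x_land=157.040, impact vy=-10.633
  bounce: vy ← 0.83·10.633 = 8.826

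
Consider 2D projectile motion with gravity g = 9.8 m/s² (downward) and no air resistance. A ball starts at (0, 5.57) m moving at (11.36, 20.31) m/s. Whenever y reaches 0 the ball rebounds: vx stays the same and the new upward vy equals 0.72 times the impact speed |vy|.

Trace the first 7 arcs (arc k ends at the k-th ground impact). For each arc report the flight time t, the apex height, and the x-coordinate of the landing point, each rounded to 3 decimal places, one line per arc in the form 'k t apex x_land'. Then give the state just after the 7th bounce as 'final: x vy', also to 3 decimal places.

1 4.403 26.616 50.019
2 3.356 13.798 88.144
3 2.416 7.153 115.594
4 1.740 3.708 135.358
5 1.253 1.922 149.588
6 0.902 0.996 159.834
7 0.649 0.517 167.211
final: 167.211 2.291

Arc 1: start y=5.570, vy=20.310 → t=4.403, apex=26.616, x_land=50.019, impact vy=-22.840
  bounce: vy ← 0.72·22.840 = 16.445
Arc 2: start y=0.000, vy=16.445 → t=3.356, apex=13.798, x_land=88.144, impact vy=-16.445
  bounce: vy ← 0.72·16.445 = 11.840
Arc 3: start y=0.000, vy=11.840 → t=2.416, apex=7.153, x_land=115.594, impact vy=-11.840
  bounce: vy ← 0.72·11.840 = 8.525
Arc 4: start y=0.000, vy=8.525 → t=1.740, apex=3.708, x_land=135.358, impact vy=-8.525
  bounce: vy ← 0.72·8.525 = 6.138
Arc 5: start y=0.000, vy=6.138 → t=1.253, apex=1.922, x_land=149.588, impact vy=-6.138
  bounce: vy ← 0.72·6.138 = 4.419
Arc 6: start y=0.000, vy=4.419 → t=0.902, apex=0.996, x_land=159.834, impact vy=-4.419
  bounce: vy ← 0.72·4.419 = 3.182
Arc 7: start y=0.000, vy=3.182 → t=0.649, apex=0.517, x_land=167.211, impact vy=-3.182
  bounce: vy ← 0.72·3.182 = 2.291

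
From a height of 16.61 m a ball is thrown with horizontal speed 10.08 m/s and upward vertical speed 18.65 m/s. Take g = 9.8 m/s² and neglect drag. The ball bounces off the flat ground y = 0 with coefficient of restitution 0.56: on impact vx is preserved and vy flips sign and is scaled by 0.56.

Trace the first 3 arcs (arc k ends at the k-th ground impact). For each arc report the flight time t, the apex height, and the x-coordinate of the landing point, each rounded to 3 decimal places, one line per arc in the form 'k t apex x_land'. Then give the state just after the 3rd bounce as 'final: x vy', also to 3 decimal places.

1 4.551 34.356 45.874
2 2.966 10.774 75.768
3 1.661 3.379 92.508
final: 92.508 4.557

Arc 1: start y=16.610, vy=18.650 → t=4.551, apex=34.356, x_land=45.874, impact vy=-25.950
  bounce: vy ← 0.56·25.950 = 14.532
Arc 2: start y=0.000, vy=14.532 → t=2.966, apex=10.774, x_land=75.768, impact vy=-14.532
  bounce: vy ← 0.56·14.532 = 8.138
Arc 3: start y=0.000, vy=8.138 → t=1.661, apex=3.379, x_land=92.508, impact vy=-8.138
  bounce: vy ← 0.56·8.138 = 4.557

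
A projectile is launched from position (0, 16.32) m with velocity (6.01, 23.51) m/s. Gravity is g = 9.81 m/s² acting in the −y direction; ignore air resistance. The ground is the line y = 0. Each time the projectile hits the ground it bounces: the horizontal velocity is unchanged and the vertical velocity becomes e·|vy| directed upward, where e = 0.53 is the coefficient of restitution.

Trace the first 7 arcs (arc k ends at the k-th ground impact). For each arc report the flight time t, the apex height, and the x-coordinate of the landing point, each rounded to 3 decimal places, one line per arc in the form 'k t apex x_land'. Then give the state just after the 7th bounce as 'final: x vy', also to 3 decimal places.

1 5.408 44.491 32.504
2 3.192 12.498 51.690
3 1.692 3.511 61.859
4 0.897 0.986 67.249
5 0.475 0.277 70.105
6 0.252 0.078 71.619
7 0.134 0.022 72.422
final: 72.422 0.347

Arc 1: start y=16.320, vy=23.510 → t=5.408, apex=44.491, x_land=32.504, impact vy=-29.545
  bounce: vy ← 0.53·29.545 = 15.659
Arc 2: start y=0.000, vy=15.659 → t=3.192, apex=12.498, x_land=51.690, impact vy=-15.659
  bounce: vy ← 0.53·15.659 = 8.299
Arc 3: start y=0.000, vy=8.299 → t=1.692, apex=3.511, x_land=61.859, impact vy=-8.299
  bounce: vy ← 0.53·8.299 = 4.399
Arc 4: start y=0.000, vy=4.399 → t=0.897, apex=0.986, x_land=67.249, impact vy=-4.399
  bounce: vy ← 0.53·4.399 = 2.331
Arc 5: start y=0.000, vy=2.331 → t=0.475, apex=0.277, x_land=70.105, impact vy=-2.331
  bounce: vy ← 0.53·2.331 = 1.236
Arc 6: start y=0.000, vy=1.236 → t=0.252, apex=0.078, x_land=71.619, impact vy=-1.236
  bounce: vy ← 0.53·1.236 = 0.655
Arc 7: start y=0.000, vy=0.655 → t=0.134, apex=0.022, x_land=72.422, impact vy=-0.655
  bounce: vy ← 0.53·0.655 = 0.347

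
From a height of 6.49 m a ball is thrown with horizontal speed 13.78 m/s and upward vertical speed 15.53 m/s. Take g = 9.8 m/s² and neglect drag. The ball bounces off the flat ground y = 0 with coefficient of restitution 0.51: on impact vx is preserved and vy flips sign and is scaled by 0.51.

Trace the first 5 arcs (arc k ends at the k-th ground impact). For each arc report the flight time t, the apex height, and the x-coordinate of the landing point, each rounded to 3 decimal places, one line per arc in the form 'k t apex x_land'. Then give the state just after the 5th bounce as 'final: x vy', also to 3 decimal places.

1 3.543 18.795 48.825
2 1.998 4.889 76.353
3 1.019 1.272 90.393
4 0.520 0.331 97.553
5 0.265 0.086 101.204
final: 101.204 0.662

Arc 1: start y=6.490, vy=15.530 → t=3.543, apex=18.795, x_land=48.825, impact vy=-19.193
  bounce: vy ← 0.51·19.193 = 9.789
Arc 2: start y=0.000, vy=9.789 → t=1.998, apex=4.889, x_land=76.353, impact vy=-9.789
  bounce: vy ← 0.51·9.789 = 4.992
Arc 3: start y=0.000, vy=4.992 → t=1.019, apex=1.272, x_land=90.393, impact vy=-4.992
  bounce: vy ← 0.51·4.992 = 2.546
Arc 4: start y=0.000, vy=2.546 → t=0.520, apex=0.331, x_land=97.553, impact vy=-2.546
  bounce: vy ← 0.51·2.546 = 1.298
Arc 5: start y=0.000, vy=1.298 → t=0.265, apex=0.086, x_land=101.204, impact vy=-1.298
  bounce: vy ← 0.51·1.298 = 0.662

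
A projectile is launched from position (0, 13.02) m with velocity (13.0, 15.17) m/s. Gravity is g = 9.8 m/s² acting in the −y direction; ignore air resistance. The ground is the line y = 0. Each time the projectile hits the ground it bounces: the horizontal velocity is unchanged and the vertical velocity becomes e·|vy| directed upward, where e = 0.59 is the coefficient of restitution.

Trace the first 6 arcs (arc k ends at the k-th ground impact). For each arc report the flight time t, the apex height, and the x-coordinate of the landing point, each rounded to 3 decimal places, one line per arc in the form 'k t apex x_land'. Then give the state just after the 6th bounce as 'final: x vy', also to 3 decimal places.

Arc 1: start y=13.020, vy=15.170 → t=3.796, apex=24.761, x_land=49.347, impact vy=-22.030
  bounce: vy ← 0.59·22.030 = 12.998
Arc 2: start y=0.000, vy=12.998 → t=2.653, apex=8.619, x_land=83.831, impact vy=-12.998
  bounce: vy ← 0.59·12.998 = 7.669
Arc 3: start y=0.000, vy=7.669 → t=1.565, apex=3.000, x_land=104.176, impact vy=-7.669
  bounce: vy ← 0.59·7.669 = 4.524
Arc 4: start y=0.000, vy=4.524 → t=0.923, apex=1.044, x_land=116.180, impact vy=-4.524
  bounce: vy ← 0.59·4.524 = 2.669
Arc 5: start y=0.000, vy=2.669 → t=0.545, apex=0.364, x_land=123.262, impact vy=-2.669
  bounce: vy ← 0.59·2.669 = 1.575
Arc 6: start y=0.000, vy=1.575 → t=0.321, apex=0.127, x_land=127.441, impact vy=-1.575
  bounce: vy ← 0.59·1.575 = 0.929

1 3.796 24.761 49.347
2 2.653 8.619 83.831
3 1.565 3.000 104.176
4 0.923 1.044 116.180
5 0.545 0.364 123.262
6 0.321 0.127 127.441
final: 127.441 0.929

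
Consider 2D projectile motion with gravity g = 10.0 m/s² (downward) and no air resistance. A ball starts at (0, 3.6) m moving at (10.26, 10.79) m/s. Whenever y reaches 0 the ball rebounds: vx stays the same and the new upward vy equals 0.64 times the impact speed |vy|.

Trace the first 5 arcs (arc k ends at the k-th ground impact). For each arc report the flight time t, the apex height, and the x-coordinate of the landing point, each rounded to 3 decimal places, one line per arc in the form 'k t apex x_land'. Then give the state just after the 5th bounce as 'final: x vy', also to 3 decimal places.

1 2.452 9.421 25.154
2 1.757 3.859 43.181
3 1.124 1.581 54.719
4 0.720 0.647 62.103
5 0.461 0.265 66.828
final: 66.828 1.474

Arc 1: start y=3.600, vy=10.790 → t=2.452, apex=9.421, x_land=25.154, impact vy=-13.727
  bounce: vy ← 0.64·13.727 = 8.785
Arc 2: start y=0.000, vy=8.785 → t=1.757, apex=3.859, x_land=43.181, impact vy=-8.785
  bounce: vy ← 0.64·8.785 = 5.622
Arc 3: start y=0.000, vy=5.622 → t=1.124, apex=1.581, x_land=54.719, impact vy=-5.622
  bounce: vy ← 0.64·5.622 = 3.598
Arc 4: start y=0.000, vy=3.598 → t=0.720, apex=0.647, x_land=62.103, impact vy=-3.598
  bounce: vy ← 0.64·3.598 = 2.303
Arc 5: start y=0.000, vy=2.303 → t=0.461, apex=0.265, x_land=66.828, impact vy=-2.303
  bounce: vy ← 0.64·2.303 = 1.474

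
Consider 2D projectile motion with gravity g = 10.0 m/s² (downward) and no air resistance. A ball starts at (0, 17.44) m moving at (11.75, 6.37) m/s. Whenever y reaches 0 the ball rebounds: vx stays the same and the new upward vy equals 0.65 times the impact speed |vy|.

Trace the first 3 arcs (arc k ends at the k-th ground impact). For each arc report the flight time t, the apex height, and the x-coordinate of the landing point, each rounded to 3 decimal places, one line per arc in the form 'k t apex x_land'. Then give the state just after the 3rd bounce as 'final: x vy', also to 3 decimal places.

1 2.610 19.469 30.671
2 2.565 8.226 60.812
3 1.667 3.475 80.404
final: 80.404 5.419

Arc 1: start y=17.440, vy=6.370 → t=2.610, apex=19.469, x_land=30.671, impact vy=-19.733
  bounce: vy ← 0.65·19.733 = 12.826
Arc 2: start y=0.000, vy=12.826 → t=2.565, apex=8.226, x_land=60.812, impact vy=-12.826
  bounce: vy ← 0.65·12.826 = 8.337
Arc 3: start y=0.000, vy=8.337 → t=1.667, apex=3.475, x_land=80.404, impact vy=-8.337
  bounce: vy ← 0.65·8.337 = 5.419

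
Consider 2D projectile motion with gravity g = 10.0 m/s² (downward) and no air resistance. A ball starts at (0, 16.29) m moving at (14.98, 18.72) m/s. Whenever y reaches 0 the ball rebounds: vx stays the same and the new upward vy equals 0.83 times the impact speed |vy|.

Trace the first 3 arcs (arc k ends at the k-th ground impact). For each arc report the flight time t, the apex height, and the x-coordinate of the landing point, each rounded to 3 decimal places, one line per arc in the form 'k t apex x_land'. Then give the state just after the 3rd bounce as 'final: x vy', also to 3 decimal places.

Arc 1: start y=16.290, vy=18.720 → t=4.472, apex=33.812, x_land=66.997, impact vy=-26.005
  bounce: vy ← 0.83·26.005 = 21.584
Arc 2: start y=0.000, vy=21.584 → t=4.317, apex=23.293, x_land=131.663, impact vy=-21.584
  bounce: vy ← 0.83·21.584 = 17.915
Arc 3: start y=0.000, vy=17.915 → t=3.583, apex=16.047, x_land=185.335, impact vy=-17.915
  bounce: vy ← 0.83·17.915 = 14.869

1 4.472 33.812 66.997
2 4.317 23.293 131.663
3 3.583 16.047 185.335
final: 185.335 14.869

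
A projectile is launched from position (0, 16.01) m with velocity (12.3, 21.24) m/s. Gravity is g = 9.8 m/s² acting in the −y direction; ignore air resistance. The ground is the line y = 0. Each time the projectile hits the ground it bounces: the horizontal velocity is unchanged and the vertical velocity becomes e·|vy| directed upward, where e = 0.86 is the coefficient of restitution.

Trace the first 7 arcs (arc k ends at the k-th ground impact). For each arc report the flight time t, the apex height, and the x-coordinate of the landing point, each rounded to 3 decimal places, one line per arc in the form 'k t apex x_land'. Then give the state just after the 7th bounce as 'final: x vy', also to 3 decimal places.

Arc 1: start y=16.010, vy=21.240 → t=4.990, apex=39.027, x_land=61.371, impact vy=-27.657
  bounce: vy ← 0.86·27.657 = 23.785
Arc 2: start y=0.000, vy=23.785 → t=4.854, apex=28.865, x_land=121.077, impact vy=-23.785
  bounce: vy ← 0.86·23.785 = 20.455
Arc 3: start y=0.000, vy=20.455 → t=4.175, apex=21.348, x_land=172.425, impact vy=-20.455
  bounce: vy ← 0.86·20.455 = 17.592
Arc 4: start y=0.000, vy=17.592 → t=3.590, apex=15.789, x_land=216.583, impact vy=-17.592
  bounce: vy ← 0.86·17.592 = 15.129
Arc 5: start y=0.000, vy=15.129 → t=3.088, apex=11.678, x_land=254.560, impact vy=-15.129
  bounce: vy ← 0.86·15.129 = 13.011
Arc 6: start y=0.000, vy=13.011 → t=2.655, apex=8.637, x_land=287.220, impact vy=-13.011
  bounce: vy ← 0.86·13.011 = 11.189
Arc 7: start y=0.000, vy=11.189 → t=2.284, apex=6.388, x_land=315.307, impact vy=-11.189
  bounce: vy ← 0.86·11.189 = 9.623

1 4.990 39.027 61.371
2 4.854 28.865 121.077
3 4.175 21.348 172.425
4 3.590 15.789 216.583
5 3.088 11.678 254.560
6 2.655 8.637 287.220
7 2.284 6.388 315.307
final: 315.307 9.623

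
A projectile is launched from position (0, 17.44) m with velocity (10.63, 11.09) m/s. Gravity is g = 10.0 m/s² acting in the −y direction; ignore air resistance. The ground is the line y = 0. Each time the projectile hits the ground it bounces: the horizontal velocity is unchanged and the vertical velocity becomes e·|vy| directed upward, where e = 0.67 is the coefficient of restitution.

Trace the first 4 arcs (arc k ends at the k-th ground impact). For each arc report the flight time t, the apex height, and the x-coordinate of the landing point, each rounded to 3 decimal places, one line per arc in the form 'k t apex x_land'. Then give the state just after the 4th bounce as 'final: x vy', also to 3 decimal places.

Arc 1: start y=17.440, vy=11.090 → t=3.281, apex=23.589, x_land=34.878, impact vy=-21.721
  bounce: vy ← 0.67·21.721 = 14.553
Arc 2: start y=0.000, vy=14.553 → t=2.911, apex=10.589, x_land=65.817, impact vy=-14.553
  bounce: vy ← 0.67·14.553 = 9.750
Arc 3: start y=0.000, vy=9.750 → t=1.950, apex=4.754, x_land=86.547, impact vy=-9.750
  bounce: vy ← 0.67·9.750 = 6.533
Arc 4: start y=0.000, vy=6.533 → t=1.307, apex=2.134, x_land=100.435, impact vy=-6.533
  bounce: vy ← 0.67·6.533 = 4.377

1 3.281 23.589 34.878
2 2.911 10.589 65.817
3 1.950 4.754 86.547
4 1.307 2.134 100.435
final: 100.435 4.377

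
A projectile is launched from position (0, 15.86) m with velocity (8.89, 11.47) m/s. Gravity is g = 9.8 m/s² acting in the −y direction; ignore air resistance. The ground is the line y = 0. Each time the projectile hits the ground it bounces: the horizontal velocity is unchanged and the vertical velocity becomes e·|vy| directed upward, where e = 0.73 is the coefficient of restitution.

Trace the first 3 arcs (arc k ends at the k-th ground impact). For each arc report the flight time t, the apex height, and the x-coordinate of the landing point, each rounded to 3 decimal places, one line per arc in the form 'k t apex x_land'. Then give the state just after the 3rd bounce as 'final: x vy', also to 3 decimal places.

1 3.317 22.572 29.486
2 3.134 12.029 57.343
3 2.288 6.410 77.679
final: 77.679 8.182

Arc 1: start y=15.860, vy=11.470 → t=3.317, apex=22.572, x_land=29.486, impact vy=-21.034
  bounce: vy ← 0.73·21.034 = 15.355
Arc 2: start y=0.000, vy=15.355 → t=3.134, apex=12.029, x_land=57.343, impact vy=-15.355
  bounce: vy ← 0.73·15.355 = 11.209
Arc 3: start y=0.000, vy=11.209 → t=2.288, apex=6.410, x_land=77.679, impact vy=-11.209
  bounce: vy ← 0.73·11.209 = 8.182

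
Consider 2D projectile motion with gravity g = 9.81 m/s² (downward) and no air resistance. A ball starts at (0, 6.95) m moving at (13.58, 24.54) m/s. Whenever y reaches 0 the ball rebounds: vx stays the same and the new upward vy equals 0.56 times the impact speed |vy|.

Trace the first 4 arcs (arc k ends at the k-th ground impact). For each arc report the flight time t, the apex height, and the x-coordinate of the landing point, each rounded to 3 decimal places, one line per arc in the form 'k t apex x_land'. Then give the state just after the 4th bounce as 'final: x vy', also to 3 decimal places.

1 5.272 37.644 71.591
2 3.103 11.805 113.727
3 1.738 3.702 137.322
4 0.973 1.161 150.536
final: 150.536 2.673

Arc 1: start y=6.950, vy=24.540 → t=5.272, apex=37.644, x_land=71.591, impact vy=-27.177
  bounce: vy ← 0.56·27.177 = 15.219
Arc 2: start y=0.000, vy=15.219 → t=3.103, apex=11.805, x_land=113.727, impact vy=-15.219
  bounce: vy ← 0.56·15.219 = 8.523
Arc 3: start y=0.000, vy=8.523 → t=1.738, apex=3.702, x_land=137.322, impact vy=-8.523
  bounce: vy ← 0.56·8.523 = 4.773
Arc 4: start y=0.000, vy=4.773 → t=0.973, apex=1.161, x_land=150.536, impact vy=-4.773
  bounce: vy ← 0.56·4.773 = 2.673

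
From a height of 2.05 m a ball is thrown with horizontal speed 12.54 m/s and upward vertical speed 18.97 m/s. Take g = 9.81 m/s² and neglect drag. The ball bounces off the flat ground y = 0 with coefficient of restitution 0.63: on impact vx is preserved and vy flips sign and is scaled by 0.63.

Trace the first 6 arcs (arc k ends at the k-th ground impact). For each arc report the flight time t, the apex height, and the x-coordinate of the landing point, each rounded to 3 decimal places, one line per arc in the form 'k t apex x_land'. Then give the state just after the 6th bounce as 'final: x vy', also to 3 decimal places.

Arc 1: start y=2.050, vy=18.970 → t=3.973, apex=20.392, x_land=49.817, impact vy=-20.002
  bounce: vy ← 0.63·20.002 = 12.601
Arc 2: start y=0.000, vy=12.601 → t=2.569, apex=8.093, x_land=82.034, impact vy=-12.601
  bounce: vy ← 0.63·12.601 = 7.939
Arc 3: start y=0.000, vy=7.939 → t=1.619, apex=3.212, x_land=102.330, impact vy=-7.939
  bounce: vy ← 0.63·7.939 = 5.001
Arc 4: start y=0.000, vy=5.001 → t=1.020, apex=1.275, x_land=115.116, impact vy=-5.001
  bounce: vy ← 0.63·5.001 = 3.151
Arc 5: start y=0.000, vy=3.151 → t=0.642, apex=0.506, x_land=123.172, impact vy=-3.151
  bounce: vy ← 0.63·3.151 = 1.985
Arc 6: start y=0.000, vy=1.985 → t=0.405, apex=0.201, x_land=128.247, impact vy=-1.985
  bounce: vy ← 0.63·1.985 = 1.251

1 3.973 20.392 49.817
2 2.569 8.093 82.034
3 1.619 3.212 102.330
4 1.020 1.275 115.116
5 0.642 0.506 123.172
6 0.405 0.201 128.247
final: 128.247 1.251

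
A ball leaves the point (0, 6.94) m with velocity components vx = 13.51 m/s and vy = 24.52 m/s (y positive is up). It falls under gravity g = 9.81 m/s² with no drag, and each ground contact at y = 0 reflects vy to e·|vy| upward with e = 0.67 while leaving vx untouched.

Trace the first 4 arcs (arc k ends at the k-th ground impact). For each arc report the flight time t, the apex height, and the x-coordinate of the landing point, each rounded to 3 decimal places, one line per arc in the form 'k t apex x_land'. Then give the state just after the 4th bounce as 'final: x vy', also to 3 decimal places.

Arc 1: start y=6.940, vy=24.520 → t=5.268, apex=37.584, x_land=71.165, impact vy=-27.155
  bounce: vy ← 0.67·27.155 = 18.194
Arc 2: start y=0.000, vy=18.194 → t=3.709, apex=16.871, x_land=121.277, impact vy=-18.194
  bounce: vy ← 0.67·18.194 = 12.190
Arc 3: start y=0.000, vy=12.190 → t=2.485, apex=7.574, x_land=154.852, impact vy=-12.190
  bounce: vy ← 0.67·12.190 = 8.167
Arc 4: start y=0.000, vy=8.167 → t=1.665, apex=3.400, x_land=177.347, impact vy=-8.167
  bounce: vy ← 0.67·8.167 = 5.472

1 5.268 37.584 71.165
2 3.709 16.871 121.277
3 2.485 7.574 154.852
4 1.665 3.400 177.347
final: 177.347 5.472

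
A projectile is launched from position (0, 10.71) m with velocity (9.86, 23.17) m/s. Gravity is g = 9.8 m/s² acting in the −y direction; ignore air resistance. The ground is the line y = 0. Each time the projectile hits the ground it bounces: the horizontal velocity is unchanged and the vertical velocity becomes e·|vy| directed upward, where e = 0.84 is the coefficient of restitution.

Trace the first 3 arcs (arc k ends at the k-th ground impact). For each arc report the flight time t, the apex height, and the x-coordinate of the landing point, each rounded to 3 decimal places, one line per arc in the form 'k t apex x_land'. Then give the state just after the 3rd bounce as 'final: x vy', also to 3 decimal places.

Arc 1: start y=10.710, vy=23.170 → t=5.153, apex=38.100, x_land=50.806, impact vy=-27.327
  bounce: vy ← 0.84·27.327 = 22.955
Arc 2: start y=0.000, vy=22.955 → t=4.685, apex=26.884, x_land=96.997, impact vy=-22.955
  bounce: vy ← 0.84·22.955 = 19.282
Arc 3: start y=0.000, vy=19.282 → t=3.935, apex=18.969, x_land=135.797, impact vy=-19.282
  bounce: vy ← 0.84·19.282 = 16.197

1 5.153 38.100 50.806
2 4.685 26.884 96.997
3 3.935 18.969 135.797
final: 135.797 16.197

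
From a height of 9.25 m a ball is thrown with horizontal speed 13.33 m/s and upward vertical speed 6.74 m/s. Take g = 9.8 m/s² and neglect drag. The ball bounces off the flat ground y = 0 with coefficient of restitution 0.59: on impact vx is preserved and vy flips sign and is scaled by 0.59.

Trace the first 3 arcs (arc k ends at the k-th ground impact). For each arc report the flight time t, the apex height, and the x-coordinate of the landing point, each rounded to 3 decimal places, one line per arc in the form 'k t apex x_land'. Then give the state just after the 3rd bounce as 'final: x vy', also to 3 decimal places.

1 2.224 11.568 29.649
2 1.813 4.027 53.817
3 1.070 1.402 68.076
final: 68.076 3.092

Arc 1: start y=9.250, vy=6.740 → t=2.224, apex=11.568, x_land=29.649, impact vy=-15.057
  bounce: vy ← 0.59·15.057 = 8.884
Arc 2: start y=0.000, vy=8.884 → t=1.813, apex=4.027, x_land=53.817, impact vy=-8.884
  bounce: vy ← 0.59·8.884 = 5.242
Arc 3: start y=0.000, vy=5.242 → t=1.070, apex=1.402, x_land=68.076, impact vy=-5.242
  bounce: vy ← 0.59·5.242 = 3.092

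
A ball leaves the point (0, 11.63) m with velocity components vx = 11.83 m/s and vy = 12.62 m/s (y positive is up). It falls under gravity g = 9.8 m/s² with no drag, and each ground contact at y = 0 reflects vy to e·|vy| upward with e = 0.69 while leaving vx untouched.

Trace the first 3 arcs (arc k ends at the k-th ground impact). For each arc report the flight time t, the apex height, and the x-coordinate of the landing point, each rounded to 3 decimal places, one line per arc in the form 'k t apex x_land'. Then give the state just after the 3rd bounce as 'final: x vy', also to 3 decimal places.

1 3.296 19.756 38.988
2 2.771 9.406 71.768
3 1.912 4.478 94.387
final: 94.387 6.464

Arc 1: start y=11.630, vy=12.620 → t=3.296, apex=19.756, x_land=38.988, impact vy=-19.678
  bounce: vy ← 0.69·19.678 = 13.578
Arc 2: start y=0.000, vy=13.578 → t=2.771, apex=9.406, x_land=71.768, impact vy=-13.578
  bounce: vy ← 0.69·13.578 = 9.369
Arc 3: start y=0.000, vy=9.369 → t=1.912, apex=4.478, x_land=94.387, impact vy=-9.369
  bounce: vy ← 0.69·9.369 = 6.464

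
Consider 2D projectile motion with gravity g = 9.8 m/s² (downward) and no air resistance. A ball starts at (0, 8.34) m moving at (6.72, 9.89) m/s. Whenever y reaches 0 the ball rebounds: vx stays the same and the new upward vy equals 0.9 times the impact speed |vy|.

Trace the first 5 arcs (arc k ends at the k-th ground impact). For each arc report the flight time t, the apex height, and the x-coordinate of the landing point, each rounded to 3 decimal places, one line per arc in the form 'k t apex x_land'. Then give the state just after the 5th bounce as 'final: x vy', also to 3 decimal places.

1 2.659 13.330 17.866
2 2.969 10.798 37.817
3 2.672 8.746 55.773
4 2.405 7.084 71.933
5 2.164 5.738 86.477
final: 86.477 9.545

Arc 1: start y=8.340, vy=9.890 → t=2.659, apex=13.330, x_land=17.866, impact vy=-16.164
  bounce: vy ← 0.9·16.164 = 14.548
Arc 2: start y=0.000, vy=14.548 → t=2.969, apex=10.798, x_land=37.817, impact vy=-14.548
  bounce: vy ← 0.9·14.548 = 13.093
Arc 3: start y=0.000, vy=13.093 → t=2.672, apex=8.746, x_land=55.773, impact vy=-13.093
  bounce: vy ← 0.9·13.093 = 11.784
Arc 4: start y=0.000, vy=11.784 → t=2.405, apex=7.084, x_land=71.933, impact vy=-11.784
  bounce: vy ← 0.9·11.784 = 10.605
Arc 5: start y=0.000, vy=10.605 → t=2.164, apex=5.738, x_land=86.477, impact vy=-10.605
  bounce: vy ← 0.9·10.605 = 9.545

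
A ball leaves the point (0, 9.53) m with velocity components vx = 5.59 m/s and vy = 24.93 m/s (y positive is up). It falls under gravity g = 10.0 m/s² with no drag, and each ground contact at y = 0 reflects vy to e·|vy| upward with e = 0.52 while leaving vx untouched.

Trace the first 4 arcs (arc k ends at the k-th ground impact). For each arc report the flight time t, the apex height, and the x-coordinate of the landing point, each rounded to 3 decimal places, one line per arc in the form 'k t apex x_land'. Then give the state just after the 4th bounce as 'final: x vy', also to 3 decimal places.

Arc 1: start y=9.530, vy=24.930 → t=5.343, apex=40.605, x_land=29.866, impact vy=-28.497
  bounce: vy ← 0.52·28.497 = 14.819
Arc 2: start y=0.000, vy=14.819 → t=2.964, apex=10.980, x_land=46.433, impact vy=-14.819
  bounce: vy ← 0.52·14.819 = 7.706
Arc 3: start y=0.000, vy=7.706 → t=1.541, apex=2.969, x_land=55.048, impact vy=-7.706
  bounce: vy ← 0.52·7.706 = 4.007
Arc 4: start y=0.000, vy=4.007 → t=0.801, apex=0.803, x_land=59.528, impact vy=-4.007
  bounce: vy ← 0.52·4.007 = 2.084

1 5.343 40.605 29.866
2 2.964 10.980 46.433
3 1.541 2.969 55.048
4 0.801 0.803 59.528
final: 59.528 2.084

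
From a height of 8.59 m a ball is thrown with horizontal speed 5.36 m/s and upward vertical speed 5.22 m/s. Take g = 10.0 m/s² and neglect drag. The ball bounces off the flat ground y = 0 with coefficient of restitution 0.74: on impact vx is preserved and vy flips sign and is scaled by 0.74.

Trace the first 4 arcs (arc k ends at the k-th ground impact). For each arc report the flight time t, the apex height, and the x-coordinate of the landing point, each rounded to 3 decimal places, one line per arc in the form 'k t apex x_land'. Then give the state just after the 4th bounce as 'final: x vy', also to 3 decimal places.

1 1.933 9.952 10.360
2 2.088 5.450 21.552
3 1.545 2.984 29.834
4 1.143 1.634 35.963
final: 35.963 4.231

Arc 1: start y=8.590, vy=5.220 → t=1.933, apex=9.952, x_land=10.360, impact vy=-14.108
  bounce: vy ← 0.74·14.108 = 10.440
Arc 2: start y=0.000, vy=10.440 → t=2.088, apex=5.450, x_land=21.552, impact vy=-10.440
  bounce: vy ← 0.74·10.440 = 7.726
Arc 3: start y=0.000, vy=7.726 → t=1.545, apex=2.984, x_land=29.834, impact vy=-7.726
  bounce: vy ← 0.74·7.726 = 5.717
Arc 4: start y=0.000, vy=5.717 → t=1.143, apex=1.634, x_land=35.963, impact vy=-5.717
  bounce: vy ← 0.74·5.717 = 4.231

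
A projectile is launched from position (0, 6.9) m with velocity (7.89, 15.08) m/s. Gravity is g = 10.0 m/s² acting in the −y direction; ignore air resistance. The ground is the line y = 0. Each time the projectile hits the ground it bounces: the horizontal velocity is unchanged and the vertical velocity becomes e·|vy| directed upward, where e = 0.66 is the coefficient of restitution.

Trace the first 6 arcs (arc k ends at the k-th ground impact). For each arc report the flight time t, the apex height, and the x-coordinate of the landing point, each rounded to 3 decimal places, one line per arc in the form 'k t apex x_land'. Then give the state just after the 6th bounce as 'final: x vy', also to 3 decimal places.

Arc 1: start y=6.900, vy=15.080 → t=3.420, apex=18.270, x_land=26.980, impact vy=-19.116
  bounce: vy ← 0.66·19.116 = 12.616
Arc 2: start y=0.000, vy=12.616 → t=2.523, apex=7.959, x_land=46.889, impact vy=-12.616
  bounce: vy ← 0.66·12.616 = 8.327
Arc 3: start y=0.000, vy=8.327 → t=1.665, apex=3.467, x_land=60.028, impact vy=-8.327
  bounce: vy ← 0.66·8.327 = 5.496
Arc 4: start y=0.000, vy=5.496 → t=1.099, apex=1.510, x_land=68.701, impact vy=-5.496
  bounce: vy ← 0.66·5.496 = 3.627
Arc 5: start y=0.000, vy=3.627 → t=0.725, apex=0.658, x_land=74.424, impact vy=-3.627
  bounce: vy ← 0.66·3.627 = 2.394
Arc 6: start y=0.000, vy=2.394 → t=0.479, apex=0.287, x_land=78.202, impact vy=-2.394
  bounce: vy ← 0.66·2.394 = 1.580

1 3.420 18.270 26.980
2 2.523 7.959 46.889
3 1.665 3.467 60.028
4 1.099 1.510 68.701
5 0.725 0.658 74.424
6 0.479 0.287 78.202
final: 78.202 1.580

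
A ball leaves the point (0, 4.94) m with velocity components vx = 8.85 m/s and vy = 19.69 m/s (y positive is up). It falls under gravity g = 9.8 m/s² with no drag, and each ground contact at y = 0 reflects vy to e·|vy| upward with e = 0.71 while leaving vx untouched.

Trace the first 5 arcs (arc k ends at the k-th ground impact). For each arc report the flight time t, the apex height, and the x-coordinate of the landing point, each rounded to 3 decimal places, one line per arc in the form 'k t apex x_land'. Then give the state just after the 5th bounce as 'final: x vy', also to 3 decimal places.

Arc 1: start y=4.940, vy=19.690 → t=4.255, apex=24.720, x_land=37.659, impact vy=-22.012
  bounce: vy ← 0.71·22.012 = 15.628
Arc 2: start y=0.000, vy=15.628 → t=3.189, apex=12.462, x_land=65.886, impact vy=-15.628
  bounce: vy ← 0.71·15.628 = 11.096
Arc 3: start y=0.000, vy=11.096 → t=2.265, apex=6.282, x_land=85.927, impact vy=-11.096
  bounce: vy ← 0.71·11.096 = 7.878
Arc 4: start y=0.000, vy=7.878 → t=1.608, apex=3.167, x_land=100.156, impact vy=-7.878
  bounce: vy ← 0.71·7.878 = 5.594
Arc 5: start y=0.000, vy=5.594 → t=1.142, apex=1.596, x_land=110.259, impact vy=-5.594
  bounce: vy ← 0.71·5.594 = 3.971

1 4.255 24.720 37.659
2 3.189 12.462 65.886
3 2.265 6.282 85.927
4 1.608 3.167 100.156
5 1.142 1.596 110.259
final: 110.259 3.971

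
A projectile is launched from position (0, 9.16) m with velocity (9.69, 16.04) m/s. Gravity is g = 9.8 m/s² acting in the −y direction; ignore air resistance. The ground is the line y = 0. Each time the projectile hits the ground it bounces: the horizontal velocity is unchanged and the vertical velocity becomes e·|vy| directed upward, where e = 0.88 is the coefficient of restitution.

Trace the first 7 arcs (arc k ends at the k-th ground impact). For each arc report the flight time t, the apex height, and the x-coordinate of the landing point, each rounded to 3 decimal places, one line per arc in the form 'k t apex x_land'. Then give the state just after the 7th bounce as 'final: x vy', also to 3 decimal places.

Arc 1: start y=9.160, vy=16.040 → t=3.769, apex=22.287, x_land=36.526, impact vy=-20.900
  bounce: vy ← 0.88·20.900 = 18.392
Arc 2: start y=0.000, vy=18.392 → t=3.754, apex=17.259, x_land=72.897, impact vy=-18.392
  bounce: vy ← 0.88·18.392 = 16.185
Arc 3: start y=0.000, vy=16.185 → t=3.303, apex=13.365, x_land=104.904, impact vy=-16.185
  bounce: vy ← 0.88·16.185 = 14.243
Arc 4: start y=0.000, vy=14.243 → t=2.907, apex=10.350, x_land=133.070, impact vy=-14.243
  bounce: vy ← 0.88·14.243 = 12.534
Arc 5: start y=0.000, vy=12.534 → t=2.558, apex=8.015, x_land=157.856, impact vy=-12.534
  bounce: vy ← 0.88·12.534 = 11.030
Arc 6: start y=0.000, vy=11.030 → t=2.251, apex=6.207, x_land=179.668, impact vy=-11.030
  bounce: vy ← 0.88·11.030 = 9.706
Arc 7: start y=0.000, vy=9.706 → t=1.981, apex=4.807, x_land=198.862, impact vy=-9.706
  bounce: vy ← 0.88·9.706 = 8.541

1 3.769 22.287 36.526
2 3.754 17.259 72.897
3 3.303 13.365 104.904
4 2.907 10.350 133.070
5 2.558 8.015 157.856
6 2.251 6.207 179.668
7 1.981 4.807 198.862
final: 198.862 8.541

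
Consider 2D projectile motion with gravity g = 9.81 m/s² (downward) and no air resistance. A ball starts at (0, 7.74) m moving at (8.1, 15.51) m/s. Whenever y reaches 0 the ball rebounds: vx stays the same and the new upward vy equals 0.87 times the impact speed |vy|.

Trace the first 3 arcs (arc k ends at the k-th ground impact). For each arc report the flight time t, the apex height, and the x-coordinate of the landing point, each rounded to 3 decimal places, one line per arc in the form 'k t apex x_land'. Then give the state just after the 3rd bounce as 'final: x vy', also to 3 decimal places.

1 3.600 20.001 29.163
2 3.514 15.139 57.623
3 3.057 11.459 82.384
final: 82.384 13.045

Arc 1: start y=7.740, vy=15.510 → t=3.600, apex=20.001, x_land=29.163, impact vy=-19.810
  bounce: vy ← 0.87·19.810 = 17.234
Arc 2: start y=0.000, vy=17.234 → t=3.514, apex=15.139, x_land=57.623, impact vy=-17.234
  bounce: vy ← 0.87·17.234 = 14.994
Arc 3: start y=0.000, vy=14.994 → t=3.057, apex=11.459, x_land=82.384, impact vy=-14.994
  bounce: vy ← 0.87·14.994 = 13.045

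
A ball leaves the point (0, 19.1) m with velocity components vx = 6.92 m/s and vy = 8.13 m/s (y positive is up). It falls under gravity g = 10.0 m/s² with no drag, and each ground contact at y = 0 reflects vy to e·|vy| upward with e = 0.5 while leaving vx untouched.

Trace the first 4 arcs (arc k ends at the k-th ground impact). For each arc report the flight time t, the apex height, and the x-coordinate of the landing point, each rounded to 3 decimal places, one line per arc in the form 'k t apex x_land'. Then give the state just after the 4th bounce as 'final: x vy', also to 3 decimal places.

Arc 1: start y=19.100, vy=8.130 → t=2.930, apex=22.405, x_land=20.274, impact vy=-21.168
  bounce: vy ← 0.5·21.168 = 10.584
Arc 2: start y=0.000, vy=10.584 → t=2.117, apex=5.601, x_land=34.923, impact vy=-10.584
  bounce: vy ← 0.5·10.584 = 5.292
Arc 3: start y=0.000, vy=5.292 → t=1.058, apex=1.400, x_land=42.247, impact vy=-5.292
  bounce: vy ← 0.5·5.292 = 2.646
Arc 4: start y=0.000, vy=2.646 → t=0.529, apex=0.350, x_land=45.909, impact vy=-2.646
  bounce: vy ← 0.5·2.646 = 1.323

1 2.930 22.405 20.274
2 2.117 5.601 34.923
3 1.058 1.400 42.247
4 0.529 0.350 45.909
final: 45.909 1.323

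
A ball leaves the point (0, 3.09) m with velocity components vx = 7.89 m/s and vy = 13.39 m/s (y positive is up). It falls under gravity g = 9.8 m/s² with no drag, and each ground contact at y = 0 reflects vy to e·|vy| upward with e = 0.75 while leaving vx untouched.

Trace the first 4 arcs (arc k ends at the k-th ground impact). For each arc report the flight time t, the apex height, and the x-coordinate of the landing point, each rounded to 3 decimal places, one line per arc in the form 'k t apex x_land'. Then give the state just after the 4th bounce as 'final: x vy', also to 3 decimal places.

Arc 1: start y=3.090, vy=13.390 → t=2.947, apex=12.238, x_land=23.249, impact vy=-15.487
  bounce: vy ← 0.75·15.487 = 11.615
Arc 2: start y=0.000, vy=11.615 → t=2.371, apex=6.884, x_land=41.952, impact vy=-11.615
  bounce: vy ← 0.75·11.615 = 8.712
Arc 3: start y=0.000, vy=8.712 → t=1.778, apex=3.872, x_land=55.980, impact vy=-8.712
  bounce: vy ← 0.75·8.712 = 6.534
Arc 4: start y=0.000, vy=6.534 → t=1.333, apex=2.178, x_land=66.500, impact vy=-6.534
  bounce: vy ← 0.75·6.534 = 4.900

1 2.947 12.238 23.249
2 2.371 6.884 41.952
3 1.778 3.872 55.980
4 1.333 2.178 66.500
final: 66.500 4.900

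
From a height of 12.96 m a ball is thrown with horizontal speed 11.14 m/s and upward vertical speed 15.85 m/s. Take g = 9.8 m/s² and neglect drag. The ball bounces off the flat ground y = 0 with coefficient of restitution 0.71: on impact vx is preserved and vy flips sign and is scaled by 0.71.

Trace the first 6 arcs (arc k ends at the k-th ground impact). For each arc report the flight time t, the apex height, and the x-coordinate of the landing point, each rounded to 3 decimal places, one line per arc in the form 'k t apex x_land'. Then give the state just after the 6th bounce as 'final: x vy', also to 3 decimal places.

1 3.911 25.777 43.568
2 3.257 12.994 79.851
3 2.312 6.550 105.611
4 1.642 3.302 123.901
5 1.166 1.665 136.887
6 0.828 0.839 146.107
final: 146.107 2.879

Arc 1: start y=12.960, vy=15.850 → t=3.911, apex=25.777, x_land=43.568, impact vy=-22.478
  bounce: vy ← 0.71·22.478 = 15.959
Arc 2: start y=0.000, vy=15.959 → t=3.257, apex=12.994, x_land=79.851, impact vy=-15.959
  bounce: vy ← 0.71·15.959 = 11.331
Arc 3: start y=0.000, vy=11.331 → t=2.312, apex=6.550, x_land=105.611, impact vy=-11.331
  bounce: vy ← 0.71·11.331 = 8.045
Arc 4: start y=0.000, vy=8.045 → t=1.642, apex=3.302, x_land=123.901, impact vy=-8.045
  bounce: vy ← 0.71·8.045 = 5.712
Arc 5: start y=0.000, vy=5.712 → t=1.166, apex=1.665, x_land=136.887, impact vy=-5.712
  bounce: vy ← 0.71·5.712 = 4.055
Arc 6: start y=0.000, vy=4.055 → t=0.828, apex=0.839, x_land=146.107, impact vy=-4.055
  bounce: vy ← 0.71·4.055 = 2.879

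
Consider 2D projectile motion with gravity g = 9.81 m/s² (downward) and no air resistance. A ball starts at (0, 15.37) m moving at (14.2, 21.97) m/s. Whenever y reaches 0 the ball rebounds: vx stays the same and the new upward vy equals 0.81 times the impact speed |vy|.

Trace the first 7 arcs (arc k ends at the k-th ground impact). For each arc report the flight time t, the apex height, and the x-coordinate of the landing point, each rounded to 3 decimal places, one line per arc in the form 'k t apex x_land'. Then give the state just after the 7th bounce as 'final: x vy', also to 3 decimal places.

Arc 1: start y=15.370, vy=21.970 → t=5.094, apex=39.971, x_land=72.338, impact vy=-28.004
  bounce: vy ← 0.81·28.004 = 22.683
Arc 2: start y=0.000, vy=22.683 → t=4.625, apex=26.225, x_land=138.007, impact vy=-22.683
  bounce: vy ← 0.81·22.683 = 18.374
Arc 3: start y=0.000, vy=18.374 → t=3.746, apex=17.206, x_land=191.198, impact vy=-18.374
  bounce: vy ← 0.81·18.374 = 14.883
Arc 4: start y=0.000, vy=14.883 → t=3.034, apex=11.289, x_land=234.284, impact vy=-14.883
  bounce: vy ← 0.81·14.883 = 12.055
Arc 5: start y=0.000, vy=12.055 → t=2.458, apex=7.407, x_land=269.183, impact vy=-12.055
  bounce: vy ← 0.81·12.055 = 9.764
Arc 6: start y=0.000, vy=9.764 → t=1.991, apex=4.860, x_land=297.451, impact vy=-9.764
  bounce: vy ← 0.81·9.764 = 7.909
Arc 7: start y=0.000, vy=7.909 → t=1.612, apex=3.188, x_land=320.348, impact vy=-7.909
  bounce: vy ← 0.81·7.909 = 6.406

1 5.094 39.971 72.338
2 4.625 26.225 138.007
3 3.746 17.206 191.198
4 3.034 11.289 234.284
5 2.458 7.407 269.183
6 1.991 4.860 297.451
7 1.612 3.188 320.348
final: 320.348 6.406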